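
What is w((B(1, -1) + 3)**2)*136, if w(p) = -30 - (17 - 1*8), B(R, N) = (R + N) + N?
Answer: -5304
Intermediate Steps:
B(R, N) = R + 2*N (B(R, N) = (N + R) + N = R + 2*N)
w(p) = -39 (w(p) = -30 - (17 - 8) = -30 - 1*9 = -30 - 9 = -39)
w((B(1, -1) + 3)**2)*136 = -39*136 = -5304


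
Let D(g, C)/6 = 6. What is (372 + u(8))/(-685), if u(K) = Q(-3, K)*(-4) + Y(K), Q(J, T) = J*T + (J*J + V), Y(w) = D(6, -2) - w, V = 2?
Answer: -452/685 ≈ -0.65985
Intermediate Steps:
D(g, C) = 36 (D(g, C) = 6*6 = 36)
Y(w) = 36 - w
Q(J, T) = 2 + J**2 + J*T (Q(J, T) = J*T + (J*J + 2) = J*T + (J**2 + 2) = J*T + (2 + J**2) = 2 + J**2 + J*T)
u(K) = -8 + 11*K (u(K) = (2 + (-3)**2 - 3*K)*(-4) + (36 - K) = (2 + 9 - 3*K)*(-4) + (36 - K) = (11 - 3*K)*(-4) + (36 - K) = (-44 + 12*K) + (36 - K) = -8 + 11*K)
(372 + u(8))/(-685) = (372 + (-8 + 11*8))/(-685) = (372 + (-8 + 88))*(-1/685) = (372 + 80)*(-1/685) = 452*(-1/685) = -452/685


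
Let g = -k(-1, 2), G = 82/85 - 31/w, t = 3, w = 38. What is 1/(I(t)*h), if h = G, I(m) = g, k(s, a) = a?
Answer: -1615/481 ≈ -3.3576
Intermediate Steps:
G = 481/3230 (G = 82/85 - 31/38 = 481/3230 ≈ 0.14892)
g = -2 (g = -1*2 = -2)
I(m) = -2
h = 481/3230 ≈ 0.14892
1/(I(t)*h) = 1/(-2*481/3230) = 1/(-481/1615) = -1615/481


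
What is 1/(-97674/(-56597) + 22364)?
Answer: 56597/1265832982 ≈ 4.4711e-5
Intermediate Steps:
1/(-97674/(-56597) + 22364) = 1/(-97674*(-1/56597) + 22364) = 1/(97674/56597 + 22364) = 1/(1265832982/56597) = 56597/1265832982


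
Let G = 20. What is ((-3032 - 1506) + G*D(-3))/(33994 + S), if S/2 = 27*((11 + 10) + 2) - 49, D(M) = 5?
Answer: -2219/17569 ≈ -0.12630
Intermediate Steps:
S = 1144 (S = 2*(27*((11 + 10) + 2) - 49) = 2*(27*(21 + 2) - 49) = 2*(27*23 - 49) = 2*(621 - 49) = 2*572 = 1144)
((-3032 - 1506) + G*D(-3))/(33994 + S) = ((-3032 - 1506) + 20*5)/(33994 + 1144) = (-4538 + 100)/35138 = -4438*1/35138 = -2219/17569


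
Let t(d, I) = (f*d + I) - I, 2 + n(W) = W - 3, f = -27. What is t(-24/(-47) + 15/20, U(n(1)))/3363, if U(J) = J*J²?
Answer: -2133/210748 ≈ -0.010121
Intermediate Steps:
n(W) = -5 + W (n(W) = -2 + (W - 3) = -2 + (-3 + W) = -5 + W)
U(J) = J³
t(d, I) = -27*d (t(d, I) = (-27*d + I) - I = (I - 27*d) - I = -27*d)
t(-24/(-47) + 15/20, U(n(1)))/3363 = -27*(-24/(-47) + 15/20)/3363 = -27*(-24*(-1/47) + 15*(1/20))*(1/3363) = -27*(24/47 + ¾)*(1/3363) = -27*237/188*(1/3363) = -6399/188*1/3363 = -2133/210748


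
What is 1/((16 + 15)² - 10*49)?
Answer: 1/471 ≈ 0.0021231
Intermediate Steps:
1/((16 + 15)² - 10*49) = 1/(31² - 490) = 1/(961 - 490) = 1/471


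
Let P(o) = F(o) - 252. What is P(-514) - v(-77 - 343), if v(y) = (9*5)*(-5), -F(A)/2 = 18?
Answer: -63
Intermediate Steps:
F(A) = -36 (F(A) = -2*18 = -36)
P(o) = -288 (P(o) = -36 - 252 = -288)
v(y) = -225 (v(y) = 45*(-5) = -225)
P(-514) - v(-77 - 343) = -288 - 1*(-225) = -288 + 225 = -63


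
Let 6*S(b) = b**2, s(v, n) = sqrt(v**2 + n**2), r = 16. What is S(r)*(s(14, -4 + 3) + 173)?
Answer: 22144/3 + 128*sqrt(197)/3 ≈ 7980.2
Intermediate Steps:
s(v, n) = sqrt(n**2 + v**2)
S(b) = b**2/6
S(r)*(s(14, -4 + 3) + 173) = ((1/6)*16**2)*(sqrt((-4 + 3)**2 + 14**2) + 173) = ((1/6)*256)*(sqrt((-1*4 + 3)**2 + 196) + 173) = 128*(sqrt((-4 + 3)**2 + 196) + 173)/3 = 128*(sqrt((-1)**2 + 196) + 173)/3 = 128*(sqrt(1 + 196) + 173)/3 = 128*(sqrt(197) + 173)/3 = 128*(173 + sqrt(197))/3 = 22144/3 + 128*sqrt(197)/3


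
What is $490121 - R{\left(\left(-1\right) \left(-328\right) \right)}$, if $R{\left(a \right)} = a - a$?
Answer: $490121$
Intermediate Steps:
$R{\left(a \right)} = 0$
$490121 - R{\left(\left(-1\right) \left(-328\right) \right)} = 490121 - 0 = 490121 + 0 = 490121$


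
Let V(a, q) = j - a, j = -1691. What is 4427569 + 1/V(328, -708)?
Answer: 8939261810/2019 ≈ 4.4276e+6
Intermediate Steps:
V(a, q) = -1691 - a
4427569 + 1/V(328, -708) = 4427569 + 1/(-1691 - 1*328) = 4427569 + 1/(-1691 - 328) = 4427569 + 1/(-2019) = 4427569 - 1/2019 = 8939261810/2019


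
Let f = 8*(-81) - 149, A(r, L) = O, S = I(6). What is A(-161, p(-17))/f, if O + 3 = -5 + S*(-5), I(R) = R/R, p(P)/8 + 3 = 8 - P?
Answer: 13/797 ≈ 0.016311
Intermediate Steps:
p(P) = 40 - 8*P (p(P) = -24 + 8*(8 - P) = -24 + (64 - 8*P) = 40 - 8*P)
I(R) = 1
S = 1
O = -13 (O = -3 + (-5 + 1*(-5)) = -3 + (-5 - 5) = -3 - 10 = -13)
A(r, L) = -13
f = -797 (f = -648 - 149 = -797)
A(-161, p(-17))/f = -13/(-797) = -13*(-1/797) = 13/797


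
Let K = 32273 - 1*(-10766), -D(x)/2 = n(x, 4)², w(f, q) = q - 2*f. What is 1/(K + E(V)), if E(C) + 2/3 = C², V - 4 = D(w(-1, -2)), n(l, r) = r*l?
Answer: 3/129163 ≈ 2.3226e-5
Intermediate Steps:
n(l, r) = l*r
D(x) = -32*x² (D(x) = -2*16*x² = -32*x²)
K = 43039 (K = 32273 + 10766 = 43039)
V = 4 (V = 4 - 32*(-2 - 2*(-1))² = 4 - 32*(-2 + 2)² = 4 - 32*0² = 4 - 32*0 = 4 + 0 = 4)
E(C) = -⅔ + C²
1/(K + E(V)) = 1/(43039 + (-⅔ + 4²)) = 1/(43039 + (-⅔ + 16)) = 1/(43039 + 46/3) = 1/(129163/3) = 3/129163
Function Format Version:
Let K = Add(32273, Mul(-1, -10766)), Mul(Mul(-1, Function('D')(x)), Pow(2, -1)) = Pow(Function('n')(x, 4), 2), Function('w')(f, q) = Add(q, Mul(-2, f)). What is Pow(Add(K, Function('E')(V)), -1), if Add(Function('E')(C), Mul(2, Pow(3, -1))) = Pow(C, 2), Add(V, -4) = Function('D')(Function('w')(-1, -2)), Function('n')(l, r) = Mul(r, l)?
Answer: Rational(3, 129163) ≈ 2.3226e-5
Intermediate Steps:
Function('n')(l, r) = Mul(l, r)
Function('D')(x) = Mul(-32, Pow(x, 2)) (Function('D')(x) = Mul(-2, Pow(Mul(x, 4), 2)) = Mul(-2, Pow(Mul(4, x), 2)) = Mul(-2, Mul(16, Pow(x, 2))) = Mul(-32, Pow(x, 2)))
K = 43039 (K = Add(32273, 10766) = 43039)
V = 4 (V = Add(4, Mul(-32, Pow(Add(-2, Mul(-2, -1)), 2))) = Add(4, Mul(-32, Pow(Add(-2, 2), 2))) = Add(4, Mul(-32, Pow(0, 2))) = Add(4, Mul(-32, 0)) = Add(4, 0) = 4)
Function('E')(C) = Add(Rational(-2, 3), Pow(C, 2))
Pow(Add(K, Function('E')(V)), -1) = Pow(Add(43039, Add(Rational(-2, 3), Pow(4, 2))), -1) = Pow(Add(43039, Add(Rational(-2, 3), 16)), -1) = Pow(Add(43039, Rational(46, 3)), -1) = Pow(Rational(129163, 3), -1) = Rational(3, 129163)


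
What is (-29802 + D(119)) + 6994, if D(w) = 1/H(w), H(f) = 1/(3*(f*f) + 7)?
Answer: 19682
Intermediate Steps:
H(f) = 1/(7 + 3*f²) (H(f) = 1/(3*f² + 7) = 1/(7 + 3*f²))
D(w) = 7 + 3*w² (D(w) = 1/(1/(7 + 3*w²)) = 7 + 3*w²)
(-29802 + D(119)) + 6994 = (-29802 + (7 + 3*119²)) + 6994 = (-29802 + (7 + 3*14161)) + 6994 = (-29802 + (7 + 42483)) + 6994 = (-29802 + 42490) + 6994 = 12688 + 6994 = 19682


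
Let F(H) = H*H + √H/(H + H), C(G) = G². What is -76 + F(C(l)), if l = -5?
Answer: 5491/10 ≈ 549.10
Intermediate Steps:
F(H) = H² + 1/(2*√H) (F(H) = H² + √H/((2*H)) = H² + (1/(2*H))*√H = H² + 1/(2*√H))
-76 + F(C(l)) = -76 + (((-5)²)² + 1/(2*√((-5)²))) = -76 + (25² + 1/(2*√25)) = -76 + (625 + (½)*(⅕)) = -76 + (625 + ⅒) = -76 + 6251/10 = 5491/10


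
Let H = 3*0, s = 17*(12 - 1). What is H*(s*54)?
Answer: 0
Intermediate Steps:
s = 187 (s = 17*11 = 187)
H = 0
H*(s*54) = 0*(187*54) = 0*10098 = 0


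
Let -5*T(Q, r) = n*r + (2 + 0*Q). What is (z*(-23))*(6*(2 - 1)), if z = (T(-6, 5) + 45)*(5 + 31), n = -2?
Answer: -1157544/5 ≈ -2.3151e+5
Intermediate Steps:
T(Q, r) = -⅖ + 2*r/5 (T(Q, r) = -(-2*r + (2 + 0*Q))/5 = -(-2*r + (2 + 0))/5 = -(-2*r + 2)/5 = -(2 - 2*r)/5 = -⅖ + 2*r/5)
z = 8388/5 (z = ((-⅖ + (⅖)*5) + 45)*(5 + 31) = ((-⅖ + 2) + 45)*36 = (8/5 + 45)*36 = (233/5)*36 = 8388/5 ≈ 1677.6)
(z*(-23))*(6*(2 - 1)) = ((8388/5)*(-23))*(6*(2 - 1)) = -1157544/5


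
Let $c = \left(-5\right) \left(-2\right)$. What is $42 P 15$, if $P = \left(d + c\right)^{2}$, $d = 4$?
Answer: $123480$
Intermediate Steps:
$c = 10$
$P = 196$ ($P = \left(4 + 10\right)^{2} = 14^{2} = 196$)
$42 P 15 = 42 \cdot 196 \cdot 15 = 8232 \cdot 15 = 123480$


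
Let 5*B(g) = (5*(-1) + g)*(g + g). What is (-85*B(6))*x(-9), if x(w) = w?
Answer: 1836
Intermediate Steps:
B(g) = 2*g*(-5 + g)/5 (B(g) = ((5*(-1) + g)*(g + g))/5 = ((-5 + g)*(2*g))/5 = (2*g*(-5 + g))/5 = 2*g*(-5 + g)/5)
(-85*B(6))*x(-9) = -34*6*(-5 + 6)*(-9) = -34*6*(-9) = -85*12/5*(-9) = -204*(-9) = 1836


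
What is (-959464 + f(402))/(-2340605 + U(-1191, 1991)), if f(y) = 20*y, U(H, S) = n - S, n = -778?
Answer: 475712/1171687 ≈ 0.40601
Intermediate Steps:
U(H, S) = -778 - S
(-959464 + f(402))/(-2340605 + U(-1191, 1991)) = (-959464 + 20*402)/(-2340605 + (-778 - 1*1991)) = (-959464 + 8040)/(-2340605 + (-778 - 1991)) = -951424/(-2340605 - 2769) = -951424/(-2343374) = -951424*(-1/2343374) = 475712/1171687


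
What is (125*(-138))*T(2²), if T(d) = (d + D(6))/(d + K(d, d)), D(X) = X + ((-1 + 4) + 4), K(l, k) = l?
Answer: -146625/4 ≈ -36656.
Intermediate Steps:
D(X) = 7 + X (D(X) = X + (3 + 4) = X + 7 = 7 + X)
T(d) = (13 + d)/(2*d) (T(d) = (d + (7 + 6))/(d + d) = (d + 13)/((2*d)) = (13 + d)*(1/(2*d)) = (13 + d)/(2*d))
(125*(-138))*T(2²) = (125*(-138))*((13 + 2²)/(2*(2²))) = -8625*(13 + 4)/4 = -8625*17/4 = -17250*17/8 = -146625/4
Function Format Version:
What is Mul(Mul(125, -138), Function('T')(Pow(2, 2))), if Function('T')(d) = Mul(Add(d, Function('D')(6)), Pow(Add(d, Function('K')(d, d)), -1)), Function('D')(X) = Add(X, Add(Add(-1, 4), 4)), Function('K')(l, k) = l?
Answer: Rational(-146625, 4) ≈ -36656.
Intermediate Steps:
Function('D')(X) = Add(7, X) (Function('D')(X) = Add(X, Add(3, 4)) = Add(X, 7) = Add(7, X))
Function('T')(d) = Mul(Rational(1, 2), Pow(d, -1), Add(13, d)) (Function('T')(d) = Mul(Add(d, Add(7, 6)), Pow(Add(d, d), -1)) = Mul(Add(d, 13), Pow(Mul(2, d), -1)) = Mul(Add(13, d), Mul(Rational(1, 2), Pow(d, -1))) = Mul(Rational(1, 2), Pow(d, -1), Add(13, d)))
Mul(Mul(125, -138), Function('T')(Pow(2, 2))) = Mul(Mul(125, -138), Mul(Rational(1, 2), Pow(Pow(2, 2), -1), Add(13, Pow(2, 2)))) = Mul(-17250, Mul(Rational(1, 2), Pow(4, -1), Add(13, 4))) = Mul(-17250, Mul(Rational(1, 2), Rational(1, 4), 17)) = Mul(-17250, Rational(17, 8)) = Rational(-146625, 4)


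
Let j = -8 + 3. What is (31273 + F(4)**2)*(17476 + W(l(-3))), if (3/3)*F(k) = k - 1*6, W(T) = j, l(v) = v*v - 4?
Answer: 546440467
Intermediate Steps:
j = -5
l(v) = -4 + v**2 (l(v) = v**2 - 4 = -4 + v**2)
W(T) = -5
F(k) = -6 + k (F(k) = k - 1*6 = k - 6 = -6 + k)
(31273 + F(4)**2)*(17476 + W(l(-3))) = (31273 + (-6 + 4)**2)*(17476 - 5) = (31273 + (-2)**2)*17471 = (31273 + 4)*17471 = 31277*17471 = 546440467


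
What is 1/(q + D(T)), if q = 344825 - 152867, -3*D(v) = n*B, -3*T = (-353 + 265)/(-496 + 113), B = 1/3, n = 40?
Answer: 9/1727582 ≈ 5.2096e-6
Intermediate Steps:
B = ⅓ ≈ 0.33333
T = -88/1149 (T = -(-353 + 265)/(3*(-496 + 113)) = -(-88)/(3*(-383)) = -(-88)*(-1)/(3*383) = -⅓*88/383 = -88/1149 ≈ -0.076588)
D(v) = -40/9 (D(v) = -40/(3*3) = -⅓*40/3 = -40/9)
q = 191958
1/(q + D(T)) = 1/(191958 - 40/9) = 1/(1727582/9) = 9/1727582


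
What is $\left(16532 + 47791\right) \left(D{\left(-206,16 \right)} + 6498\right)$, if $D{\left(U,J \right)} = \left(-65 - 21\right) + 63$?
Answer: $416491425$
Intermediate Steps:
$D{\left(U,J \right)} = -23$ ($D{\left(U,J \right)} = -86 + 63 = -23$)
$\left(16532 + 47791\right) \left(D{\left(-206,16 \right)} + 6498\right) = \left(16532 + 47791\right) \left(-23 + 6498\right) = 64323 \cdot 6475 = 416491425$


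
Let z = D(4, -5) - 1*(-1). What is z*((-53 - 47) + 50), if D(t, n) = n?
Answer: 200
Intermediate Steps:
z = -4 (z = -5 - 1*(-1) = -5 + 1 = -4)
z*((-53 - 47) + 50) = -4*((-53 - 47) + 50) = -4*(-100 + 50) = -4*(-50) = 200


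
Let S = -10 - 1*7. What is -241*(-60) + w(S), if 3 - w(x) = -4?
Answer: 14467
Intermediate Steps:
S = -17 (S = -10 - 7 = -17)
w(x) = 7 (w(x) = 3 - 1*(-4) = 3 + 4 = 7)
-241*(-60) + w(S) = -241*(-60) + 7 = 14460 + 7 = 14467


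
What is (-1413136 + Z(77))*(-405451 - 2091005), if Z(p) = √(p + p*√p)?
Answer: 3527831846016 - 2496456*√(77 + 77*√77) ≈ 3.5278e+12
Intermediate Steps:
Z(p) = √(p + p^(3/2))
(-1413136 + Z(77))*(-405451 - 2091005) = (-1413136 + √(77 + 77^(3/2)))*(-405451 - 2091005) = (-1413136 + √(77 + 77*√77))*(-2496456) = 3527831846016 - 2496456*√(77 + 77*√77)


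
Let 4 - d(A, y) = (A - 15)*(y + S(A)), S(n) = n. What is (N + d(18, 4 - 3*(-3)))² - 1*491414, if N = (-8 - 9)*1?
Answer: -480178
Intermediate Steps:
N = -17 (N = -17*1 = -17)
d(A, y) = 4 - (-15 + A)*(A + y) (d(A, y) = 4 - (A - 15)*(y + A) = 4 - (-15 + A)*(A + y))
(N + d(18, 4 - 3*(-3)))² - 1*491414 = (-17 + (4 - 1*18² + 15*18 + 15*(4 - 3*(-3)) - 1*18*(4 - 3*(-3))))² - 1*491414 = (-17 + (4 - 1*324 + 270 + 15*(4 + 9) - 1*18*(4 + 9)))² - 491414 = (-17 + (4 - 324 + 270 + 15*13 - 1*18*13))² - 491414 = (-17 + (4 - 324 + 270 + 195 - 234))² - 491414 = (-17 - 89)² - 491414 = (-106)² - 491414 = 11236 - 491414 = -480178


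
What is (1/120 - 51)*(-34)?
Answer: 104023/60 ≈ 1733.7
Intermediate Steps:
(1/120 - 51)*(-34) = -6119/120*(-34) = 104023/60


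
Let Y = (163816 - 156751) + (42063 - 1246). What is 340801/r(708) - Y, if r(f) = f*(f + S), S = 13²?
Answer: -29730359111/620916 ≈ -47881.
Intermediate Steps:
S = 169
r(f) = f*(169 + f) (r(f) = f*(f + 169) = f*(169 + f))
Y = 47882 (Y = 7065 + 40817 = 47882)
340801/r(708) - Y = 340801/((708*(169 + 708))) - 1*47882 = 340801/((708*877)) - 47882 = 340801/620916 - 47882 = -29730359111/620916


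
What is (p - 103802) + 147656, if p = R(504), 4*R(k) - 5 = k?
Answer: 175925/4 ≈ 43981.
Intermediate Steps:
R(k) = 5/4 + k/4
p = 509/4 (p = 5/4 + (1/4)*504 = 5/4 + 126 = 509/4 ≈ 127.25)
(p - 103802) + 147656 = (509/4 - 103802) + 147656 = -414699/4 + 147656 = 175925/4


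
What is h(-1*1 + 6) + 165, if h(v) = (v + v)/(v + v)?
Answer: 166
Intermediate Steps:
h(v) = 1 (h(v) = (2*v)/((2*v)) = (2*v)*(1/(2*v)) = 1)
h(-1*1 + 6) + 165 = 1 + 165 = 166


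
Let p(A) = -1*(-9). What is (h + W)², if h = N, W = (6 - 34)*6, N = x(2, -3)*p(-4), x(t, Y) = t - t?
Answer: 28224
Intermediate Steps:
p(A) = 9
x(t, Y) = 0
N = 0 (N = 0*9 = 0)
W = -168 (W = -28*6 = -168)
h = 0
(h + W)² = (0 - 168)² = (-168)² = 28224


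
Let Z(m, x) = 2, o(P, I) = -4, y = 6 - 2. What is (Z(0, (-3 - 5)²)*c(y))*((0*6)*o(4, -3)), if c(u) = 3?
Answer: 0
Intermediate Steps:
y = 4
(Z(0, (-3 - 5)²)*c(y))*((0*6)*o(4, -3)) = (2*3)*((0*6)*(-4)) = 6*(0*(-4)) = 6*0 = 0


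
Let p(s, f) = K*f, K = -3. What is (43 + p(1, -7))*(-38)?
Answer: -2432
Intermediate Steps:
p(s, f) = -3*f
(43 + p(1, -7))*(-38) = (43 - 3*(-7))*(-38) = (43 + 21)*(-38) = 64*(-38) = -2432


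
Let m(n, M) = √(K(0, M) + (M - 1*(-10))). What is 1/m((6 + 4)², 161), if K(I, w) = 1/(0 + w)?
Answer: √1108163/13766 ≈ 0.076470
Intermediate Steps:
K(I, w) = 1/w
m(n, M) = √(10 + M + 1/M) (m(n, M) = √(1/M + (M - 1*(-10))) = √(1/M + (M + 10)) = √(1/M + (10 + M)) = √(10 + M + 1/M))
1/m((6 + 4)², 161) = 1/(√(10 + 161 + 1/161)) = 1/(√(27532/161)) = 1/(2*√1108163/161) = √1108163/13766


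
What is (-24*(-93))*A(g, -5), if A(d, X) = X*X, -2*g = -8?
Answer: 55800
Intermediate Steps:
g = 4 (g = -1/2*(-8) = 4)
A(d, X) = X**2
(-24*(-93))*A(g, -5) = -24*(-93)*(-5)**2 = 2232*25 = 55800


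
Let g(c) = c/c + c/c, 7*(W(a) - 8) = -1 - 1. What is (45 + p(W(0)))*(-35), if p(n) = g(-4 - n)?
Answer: -1645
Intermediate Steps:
W(a) = 54/7 (W(a) = 8 + (-1 - 1)/7 = 8 + (⅐)*(-2) = 8 - 2/7 = 54/7)
g(c) = 2 (g(c) = 1 + 1 = 2)
p(n) = 2
(45 + p(W(0)))*(-35) = (45 + 2)*(-35) = 47*(-35) = -1645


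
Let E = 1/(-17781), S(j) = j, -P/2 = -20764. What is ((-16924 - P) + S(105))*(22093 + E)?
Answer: -7640260206768/5927 ≈ -1.2891e+9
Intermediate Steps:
P = 41528 (P = -2*(-20764) = 41528)
E = -1/17781 ≈ -5.6240e-5
((-16924 - P) + S(105))*(22093 + E) = ((-16924 - 1*41528) + 105)*(22093 - 1/17781) = ((-16924 - 41528) + 105)*(392835632/17781) = (-58452 + 105)*(392835632/17781) = -58347*392835632/17781 = -7640260206768/5927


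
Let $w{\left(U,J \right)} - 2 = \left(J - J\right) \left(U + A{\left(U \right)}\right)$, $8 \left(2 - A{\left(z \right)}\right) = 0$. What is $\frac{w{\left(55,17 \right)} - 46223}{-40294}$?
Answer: $\frac{46221}{40294} \approx 1.1471$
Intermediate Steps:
$A{\left(z \right)} = 2$ ($A{\left(z \right)} = 2 - 0 = 2 + 0 = 2$)
$w{\left(U,J \right)} = 2$ ($w{\left(U,J \right)} = 2 + \left(J - J\right) \left(U + 2\right) = 2 + 0 \left(2 + U\right) = 2 + 0 = 2$)
$\frac{w{\left(55,17 \right)} - 46223}{-40294} = \frac{2 - 46223}{-40294} = \left(2 - 46223\right) \left(- \frac{1}{40294}\right) = \left(-46221\right) \left(- \frac{1}{40294}\right) = \frac{46221}{40294}$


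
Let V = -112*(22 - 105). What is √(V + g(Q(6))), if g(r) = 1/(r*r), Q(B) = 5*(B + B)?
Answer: √33465601/60 ≈ 96.416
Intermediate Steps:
Q(B) = 10*B (Q(B) = 5*(2*B) = 10*B)
g(r) = r⁻² (g(r) = 1/(r²) = r⁻²)
V = 9296 (V = -112*(-83) = 9296)
√(V + g(Q(6))) = √(9296 + (10*6)⁻²) = √(9296 + 60⁻²) = √(9296 + 1/3600) = √(33465601/3600) = √33465601/60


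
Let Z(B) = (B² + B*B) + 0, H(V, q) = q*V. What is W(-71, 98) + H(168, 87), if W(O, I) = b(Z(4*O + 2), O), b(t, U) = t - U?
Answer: 173735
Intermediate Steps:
H(V, q) = V*q
Z(B) = 2*B² (Z(B) = (B² + B²) + 0 = 2*B² + 0 = 2*B²)
W(O, I) = -O + 2*(2 + 4*O)² (W(O, I) = 2*(4*O + 2)² - O = 2*(2 + 4*O)² - O = -O + 2*(2 + 4*O)²)
W(-71, 98) + H(168, 87) = (-1*(-71) + 8*(1 + 2*(-71))²) + 168*87 = (71 + 8*(1 - 142)²) + 14616 = (71 + 8*(-141)²) + 14616 = (71 + 8*19881) + 14616 = (71 + 159048) + 14616 = 159119 + 14616 = 173735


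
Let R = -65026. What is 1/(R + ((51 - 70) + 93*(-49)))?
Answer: -1/69602 ≈ -1.4367e-5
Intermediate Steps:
1/(R + ((51 - 70) + 93*(-49))) = 1/(-65026 + ((51 - 70) + 93*(-49))) = 1/(-65026 + (-19 - 4557)) = 1/(-65026 - 4576) = 1/(-69602) = -1/69602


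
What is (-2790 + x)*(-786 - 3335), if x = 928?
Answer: 7673302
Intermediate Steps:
(-2790 + x)*(-786 - 3335) = (-2790 + 928)*(-786 - 3335) = -1862*(-4121) = 7673302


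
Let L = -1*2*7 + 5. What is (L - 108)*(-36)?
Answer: 4212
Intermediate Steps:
L = -9 (L = -2*7 + 5 = -14 + 5 = -9)
(L - 108)*(-36) = (-9 - 108)*(-36) = -117*(-36) = 4212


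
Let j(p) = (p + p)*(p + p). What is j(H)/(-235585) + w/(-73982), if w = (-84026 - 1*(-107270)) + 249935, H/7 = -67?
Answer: -18492784789/2489864210 ≈ -7.4272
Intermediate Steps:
H = -469 (H = 7*(-67) = -469)
j(p) = 4*p² (j(p) = (2*p)*(2*p) = 4*p²)
w = 273179 (w = (-84026 + 107270) + 249935 = 23244 + 249935 = 273179)
j(H)/(-235585) + w/(-73982) = (4*(-469)²)/(-235585) + 273179/(-73982) = (4*219961)*(-1/235585) + 273179*(-1/73982) = 879844*(-1/235585) - 273179/73982 = -125692/33655 - 273179/73982 = -18492784789/2489864210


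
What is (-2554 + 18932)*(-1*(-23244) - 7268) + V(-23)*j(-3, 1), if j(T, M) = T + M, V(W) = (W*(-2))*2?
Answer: 261654744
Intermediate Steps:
V(W) = -4*W (V(W) = -2*W*2 = -4*W)
j(T, M) = M + T
(-2554 + 18932)*(-1*(-23244) - 7268) + V(-23)*j(-3, 1) = (-2554 + 18932)*(-1*(-23244) - 7268) + (-4*(-23))*(1 - 3) = 16378*(23244 - 7268) + 92*(-2) = 16378*15976 - 184 = 261654928 - 184 = 261654744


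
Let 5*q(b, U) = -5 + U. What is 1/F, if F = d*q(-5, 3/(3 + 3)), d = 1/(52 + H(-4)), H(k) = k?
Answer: -160/3 ≈ -53.333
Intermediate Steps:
d = 1/48 (d = 1/(52 - 4) = 1/48 ≈ 0.020833)
q(b, U) = -1 + U/5 (q(b, U) = (-5 + U)/5 = -1 + U/5)
F = -3/160 (F = (-1 + (3/(3 + 3))/5)/48 = (-1 + (3/6)/5)/48 = (-1 + (3*(1/6))/5)/48 = (-1 + (1/5)*(1/2))/48 = (-1 + 1/10)/48 = (1/48)*(-9/10) = -3/160 ≈ -0.018750)
1/F = 1/(-3/160) = -160/3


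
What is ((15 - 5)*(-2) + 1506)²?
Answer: 2208196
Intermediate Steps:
((15 - 5)*(-2) + 1506)² = (10*(-2) + 1506)² = (-20 + 1506)² = 1486² = 2208196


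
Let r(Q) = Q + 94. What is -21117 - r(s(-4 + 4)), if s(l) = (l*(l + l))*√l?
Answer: -21211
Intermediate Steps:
s(l) = 2*l^(5/2) (s(l) = (l*(2*l))*√l = (2*l²)*√l = 2*l^(5/2))
r(Q) = 94 + Q
-21117 - r(s(-4 + 4)) = -21117 - (94 + 2*(-4 + 4)^(5/2)) = -21117 - (94 + 2*0^(5/2)) = -21117 - (94 + 2*0) = -21117 - (94 + 0) = -21117 - 1*94 = -21117 - 94 = -21211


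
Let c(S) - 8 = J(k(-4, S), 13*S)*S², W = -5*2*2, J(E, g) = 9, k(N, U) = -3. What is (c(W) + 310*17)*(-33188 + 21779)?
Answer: -101289102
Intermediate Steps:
W = -20 (W = -10*2 = -20)
c(S) = 8 + 9*S²
(c(W) + 310*17)*(-33188 + 21779) = ((8 + 9*(-20)²) + 310*17)*(-33188 + 21779) = ((8 + 9*400) + 5270)*(-11409) = ((8 + 3600) + 5270)*(-11409) = (3608 + 5270)*(-11409) = 8878*(-11409) = -101289102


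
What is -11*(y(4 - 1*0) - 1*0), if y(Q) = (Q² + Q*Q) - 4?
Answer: -308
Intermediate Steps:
y(Q) = -4 + 2*Q² (y(Q) = (Q² + Q²) - 4 = 2*Q² - 4 = -4 + 2*Q²)
-11*(y(4 - 1*0) - 1*0) = -11*((-4 + 2*(4 - 1*0)²) - 1*0) = -11*((-4 + 2*(4 + 0)²) + 0) = -11*((-4 + 2*4²) + 0) = -11*((-4 + 2*16) + 0) = -11*((-4 + 32) + 0) = -11*(28 + 0) = -11*28 = -308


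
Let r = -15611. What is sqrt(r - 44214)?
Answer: 5*I*sqrt(2393) ≈ 244.59*I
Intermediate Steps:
sqrt(r - 44214) = sqrt(-15611 - 44214) = sqrt(-59825) = 5*I*sqrt(2393)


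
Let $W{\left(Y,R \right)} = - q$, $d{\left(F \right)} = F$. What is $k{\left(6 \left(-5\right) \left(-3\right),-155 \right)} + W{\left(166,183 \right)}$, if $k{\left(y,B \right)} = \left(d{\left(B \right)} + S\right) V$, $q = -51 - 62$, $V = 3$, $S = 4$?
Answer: $-340$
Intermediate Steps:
$q = -113$ ($q = -51 - 62 = -113$)
$W{\left(Y,R \right)} = 113$ ($W{\left(Y,R \right)} = \left(-1\right) \left(-113\right) = 113$)
$k{\left(y,B \right)} = 12 + 3 B$ ($k{\left(y,B \right)} = \left(B + 4\right) 3 = \left(4 + B\right) 3 = 12 + 3 B$)
$k{\left(6 \left(-5\right) \left(-3\right),-155 \right)} + W{\left(166,183 \right)} = \left(12 + 3 \left(-155\right)\right) + 113 = \left(12 - 465\right) + 113 = -453 + 113 = -340$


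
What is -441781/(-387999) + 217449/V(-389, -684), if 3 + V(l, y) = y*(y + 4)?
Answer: 96616615976/60154976961 ≈ 1.6061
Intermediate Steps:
V(l, y) = -3 + y*(4 + y) (V(l, y) = -3 + y*(y + 4) = -3 + y*(4 + y))
-441781/(-387999) + 217449/V(-389, -684) = -441781/(-387999) + 217449/(-3 + (-684)**2 + 4*(-684)) = -441781*(-1/387999) + 217449/(-3 + 467856 - 2736) = 441781/387999 + 217449/465117 = 441781/387999 + 217449*(1/465117) = 441781/387999 + 72483/155039 = 96616615976/60154976961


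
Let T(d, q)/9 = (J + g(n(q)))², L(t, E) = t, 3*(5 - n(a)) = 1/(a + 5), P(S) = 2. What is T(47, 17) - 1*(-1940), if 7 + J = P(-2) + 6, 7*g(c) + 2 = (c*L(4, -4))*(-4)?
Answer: 17588349/5929 ≈ 2966.5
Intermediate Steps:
n(a) = 5 - 1/(3*(5 + a)) (n(a) = 5 - 1/(3*(a + 5)) = 5 - 1/(3*(5 + a)))
g(c) = -2/7 - 16*c/7 (g(c) = -2/7 + ((c*4)*(-4))/7 = -2/7 + ((4*c)*(-4))/7 = -2/7 + (-16*c)/7 = -2/7 - 16*c/7)
J = 1 (J = -7 + (2 + 6) = -7 + 8 = 1)
T(d, q) = 9*(5/7 - 16*(74 + 15*q)/(21*(5 + q)))² (T(d, q) = 9*(1 + (-2/7 - 16*(74 + 15*q)/(21*(5 + q))))² = 9*(5/7 - 16*(74 + 15*q)/(21*(5 + q)))²)
T(47, 17) - 1*(-1940) = (1109 + 225*17)²/(49*(5 + 17)²) - 1*(-1940) = (1/49)*(1109 + 3825)²/22² + 1940 = (1/49)*(1/484)*4934² + 1940 = (1/49)*(1/484)*24344356 + 1940 = 6086089/5929 + 1940 = 17588349/5929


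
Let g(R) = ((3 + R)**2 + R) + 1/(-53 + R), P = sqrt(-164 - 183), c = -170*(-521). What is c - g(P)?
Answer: 280593701/3156 - 22091*I*sqrt(347)/3156 ≈ 88908.0 - 130.39*I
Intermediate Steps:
c = 88570
P = I*sqrt(347) (P = sqrt(-347) = I*sqrt(347) ≈ 18.628*I)
g(R) = R + 1/(-53 + R) + (3 + R)**2 (g(R) = (R + (3 + R)**2) + 1/(-53 + R) = R + 1/(-53 + R) + (3 + R)**2)
c - g(P) = 88570 - (-476 + (I*sqrt(347))**3 - 362*I*sqrt(347) - 46*(I*sqrt(347))**2)/(-53 + I*sqrt(347)) = 88570 - (-476 - 347*I*sqrt(347) - 362*I*sqrt(347) - 46*(-347))/(-53 + I*sqrt(347)) = 88570 - (-476 - 347*I*sqrt(347) - 362*I*sqrt(347) + 15962)/(-53 + I*sqrt(347)) = 88570 - (15486 - 709*I*sqrt(347))/(-53 + I*sqrt(347))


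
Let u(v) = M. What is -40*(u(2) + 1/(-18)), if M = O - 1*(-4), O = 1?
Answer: -1780/9 ≈ -197.78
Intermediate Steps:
M = 5 (M = 1 - 1*(-4) = 1 + 4 = 5)
u(v) = 5
-40*(u(2) + 1/(-18)) = -40*(5 + 1/(-18)) = -40*(5 - 1/18) = -40*89/18 = -1780/9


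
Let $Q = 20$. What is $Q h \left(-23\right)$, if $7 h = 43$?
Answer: $- \frac{19780}{7} \approx -2825.7$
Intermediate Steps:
$h = \frac{43}{7}$ ($h = \frac{1}{7} \cdot 43 = \frac{43}{7} \approx 6.1429$)
$Q h \left(-23\right) = 20 \cdot \frac{43}{7} \left(-23\right) = \frac{860}{7} \left(-23\right) = - \frac{19780}{7}$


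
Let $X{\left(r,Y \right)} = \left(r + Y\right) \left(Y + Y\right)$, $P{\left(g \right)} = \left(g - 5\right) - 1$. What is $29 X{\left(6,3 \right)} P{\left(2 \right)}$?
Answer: $-6264$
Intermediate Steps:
$P{\left(g \right)} = -6 + g$ ($P{\left(g \right)} = \left(-5 + g\right) - 1 = -6 + g$)
$X{\left(r,Y \right)} = 2 Y \left(Y + r\right)$ ($X{\left(r,Y \right)} = \left(Y + r\right) 2 Y = 2 Y \left(Y + r\right)$)
$29 X{\left(6,3 \right)} P{\left(2 \right)} = 29 \cdot 2 \cdot 3 \left(3 + 6\right) \left(-6 + 2\right) = 29 \cdot 2 \cdot 3 \cdot 9 \left(-4\right) = 29 \cdot 54 \left(-4\right) = 1566 \left(-4\right) = -6264$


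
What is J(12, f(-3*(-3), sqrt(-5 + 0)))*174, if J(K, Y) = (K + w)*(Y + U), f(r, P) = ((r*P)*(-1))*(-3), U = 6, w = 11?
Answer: 24012 + 108054*I*sqrt(5) ≈ 24012.0 + 2.4162e+5*I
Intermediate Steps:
f(r, P) = 3*P*r (f(r, P) = ((P*r)*(-1))*(-3) = -P*r*(-3) = 3*P*r)
J(K, Y) = (6 + Y)*(11 + K) (J(K, Y) = (K + 11)*(Y + 6) = (11 + K)*(6 + Y) = (6 + Y)*(11 + K))
J(12, f(-3*(-3), sqrt(-5 + 0)))*174 = (66 + 6*12 + 11*(3*sqrt(-5 + 0)*(-3*(-3))) + 12*(3*sqrt(-5 + 0)*(-3*(-3))))*174 = (66 + 72 + 11*(3*sqrt(-5)*9) + 12*(3*sqrt(-5)*9))*174 = (66 + 72 + 11*(3*(I*sqrt(5))*9) + 12*(3*(I*sqrt(5))*9))*174 = (66 + 72 + 11*(27*I*sqrt(5)) + 12*(27*I*sqrt(5)))*174 = (66 + 72 + 297*I*sqrt(5) + 324*I*sqrt(5))*174 = (138 + 621*I*sqrt(5))*174 = 24012 + 108054*I*sqrt(5)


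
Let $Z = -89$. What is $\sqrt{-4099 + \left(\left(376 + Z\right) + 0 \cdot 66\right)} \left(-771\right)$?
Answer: $- 1542 i \sqrt{953} \approx - 47603.0 i$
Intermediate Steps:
$\sqrt{-4099 + \left(\left(376 + Z\right) + 0 \cdot 66\right)} \left(-771\right) = \sqrt{-4099 + \left(\left(376 - 89\right) + 0 \cdot 66\right)} \left(-771\right) = \sqrt{-4099 + \left(287 + 0\right)} \left(-771\right) = \sqrt{-4099 + 287} \left(-771\right) = \sqrt{-3812} \left(-771\right) = 2 i \sqrt{953} \left(-771\right) = - 1542 i \sqrt{953}$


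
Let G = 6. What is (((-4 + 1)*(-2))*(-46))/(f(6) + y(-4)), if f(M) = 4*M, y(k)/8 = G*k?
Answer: 23/14 ≈ 1.6429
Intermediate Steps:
y(k) = 48*k (y(k) = 8*(6*k) = 48*k)
(((-4 + 1)*(-2))*(-46))/(f(6) + y(-4)) = (((-4 + 1)*(-2))*(-46))/(4*6 + 48*(-4)) = (-3*(-2)*(-46))/(24 - 192) = (6*(-46))/(-168) = -276*(-1/168) = 23/14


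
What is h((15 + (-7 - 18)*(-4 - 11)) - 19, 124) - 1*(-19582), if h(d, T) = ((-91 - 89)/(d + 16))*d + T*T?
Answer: 1495774/43 ≈ 34785.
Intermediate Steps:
h(d, T) = T² - 180*d/(16 + d) (h(d, T) = (-180/(16 + d))*d + T² = -180*d/(16 + d) + T² = T² - 180*d/(16 + d))
h((15 + (-7 - 18)*(-4 - 11)) - 19, 124) - 1*(-19582) = (-180*((15 + (-7 - 18)*(-4 - 11)) - 19) + 16*124² + ((15 + (-7 - 18)*(-4 - 11)) - 19)*124²)/(16 + ((15 + (-7 - 18)*(-4 - 11)) - 19)) - 1*(-19582) = (-180*((15 - 25*(-15)) - 19) + 16*15376 + ((15 - 25*(-15)) - 19)*15376)/(16 + ((15 - 25*(-15)) - 19)) + 19582 = (-180*((15 + 375) - 19) + 246016 + ((15 + 375) - 19)*15376)/(16 + ((15 + 375) - 19)) + 19582 = (-180*(390 - 19) + 246016 + (390 - 19)*15376)/(16 + (390 - 19)) + 19582 = (-180*371 + 246016 + 371*15376)/(16 + 371) + 19582 = (-66780 + 246016 + 5704496)/387 + 19582 = (1/387)*5883732 + 19582 = 653748/43 + 19582 = 1495774/43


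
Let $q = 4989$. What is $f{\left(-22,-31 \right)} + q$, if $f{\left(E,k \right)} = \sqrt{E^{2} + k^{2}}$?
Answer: $4989 + 17 \sqrt{5} \approx 5027.0$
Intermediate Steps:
$f{\left(-22,-31 \right)} + q = \sqrt{\left(-22\right)^{2} + \left(-31\right)^{2}} + 4989 = \sqrt{484 + 961} + 4989 = \sqrt{1445} + 4989 = 17 \sqrt{5} + 4989 = 4989 + 17 \sqrt{5}$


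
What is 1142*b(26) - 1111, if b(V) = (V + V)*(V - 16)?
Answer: 592729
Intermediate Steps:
b(V) = 2*V*(-16 + V) (b(V) = (2*V)*(-16 + V) = 2*V*(-16 + V))
1142*b(26) - 1111 = 1142*(2*26*(-16 + 26)) - 1111 = 1142*(2*26*10) - 1111 = 1142*520 - 1111 = 593840 - 1111 = 592729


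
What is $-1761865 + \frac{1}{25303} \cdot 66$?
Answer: $- \frac{44580470029}{25303} \approx -1.7619 \cdot 10^{6}$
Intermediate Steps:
$-1761865 + \frac{1}{25303} \cdot 66 = -1761865 + \frac{66}{25303} = - \frac{44580470029}{25303}$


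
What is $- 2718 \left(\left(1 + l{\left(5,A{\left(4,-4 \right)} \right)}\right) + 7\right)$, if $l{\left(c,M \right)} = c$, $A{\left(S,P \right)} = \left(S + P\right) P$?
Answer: $-35334$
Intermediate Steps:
$A{\left(S,P \right)} = P \left(P + S\right)$ ($A{\left(S,P \right)} = \left(P + S\right) P = P \left(P + S\right)$)
$- 2718 \left(\left(1 + l{\left(5,A{\left(4,-4 \right)} \right)}\right) + 7\right) = - 2718 \left(\left(1 + 5\right) + 7\right) = - 2718 \left(6 + 7\right) = \left(-2718\right) 13 = -35334$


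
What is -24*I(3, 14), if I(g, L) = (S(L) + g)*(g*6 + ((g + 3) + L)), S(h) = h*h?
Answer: -181488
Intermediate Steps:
S(h) = h**2
I(g, L) = (g + L**2)*(3 + L + 7*g) (I(g, L) = (L**2 + g)*(g*6 + ((g + 3) + L)) = (g + L**2)*(6*g + ((3 + g) + L)) = (g + L**2)*(6*g + (3 + L + g)) = (g + L**2)*(3 + L + 7*g))
-24*I(3, 14) = -24*(14**3 + 3*3 + 3*14**2 + 7*3**2 + 14*3 + 7*3*14**2) = -24*(2744 + 9 + 3*196 + 7*9 + 42 + 7*3*196) = -24*(2744 + 9 + 588 + 63 + 42 + 4116) = -24*7562 = -181488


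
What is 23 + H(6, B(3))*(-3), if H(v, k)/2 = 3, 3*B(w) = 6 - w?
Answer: 5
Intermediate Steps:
B(w) = 2 - w/3 (B(w) = (6 - w)/3 = 2 - w/3)
H(v, k) = 6 (H(v, k) = 2*3 = 6)
23 + H(6, B(3))*(-3) = 23 + 6*(-3) = 23 - 18 = 5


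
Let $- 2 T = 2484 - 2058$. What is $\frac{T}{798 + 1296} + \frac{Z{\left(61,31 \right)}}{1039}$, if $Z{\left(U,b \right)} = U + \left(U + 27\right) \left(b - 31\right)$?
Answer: $- \frac{31191}{725222} \approx -0.043009$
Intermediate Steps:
$T = -213$ ($T = - \frac{2484 - 2058}{2} = \left(- \frac{1}{2}\right) 426 = -213$)
$Z{\left(U,b \right)} = U + \left(-31 + b\right) \left(27 + U\right)$ ($Z{\left(U,b \right)} = U + \left(27 + U\right) \left(-31 + b\right) = U + \left(-31 + b\right) \left(27 + U\right)$)
$\frac{T}{798 + 1296} + \frac{Z{\left(61,31 \right)}}{1039} = - \frac{213}{798 + 1296} + \frac{-837 - 1830 + 27 \cdot 31 + 61 \cdot 31}{1039} = - \frac{213}{2094} + \left(-837 - 1830 + 837 + 1891\right) \frac{1}{1039} = \left(-213\right) \frac{1}{2094} + 61 \cdot \frac{1}{1039} = - \frac{71}{698} + \frac{61}{1039} = - \frac{31191}{725222}$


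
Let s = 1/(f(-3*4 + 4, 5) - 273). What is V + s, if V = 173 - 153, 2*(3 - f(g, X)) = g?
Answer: 5319/266 ≈ 19.996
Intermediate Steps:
f(g, X) = 3 - g/2
s = -1/266 (s = 1/((3 - (-3*4 + 4)/2) - 273) = 1/((3 - (-12 + 4)/2) - 273) = 1/((3 - 1/2*(-8)) - 273) = 1/((3 + 4) - 273) = 1/(7 - 273) = 1/(-266) = -1/266 ≈ -0.0037594)
V = 20
V + s = 20 - 1/266 = 5319/266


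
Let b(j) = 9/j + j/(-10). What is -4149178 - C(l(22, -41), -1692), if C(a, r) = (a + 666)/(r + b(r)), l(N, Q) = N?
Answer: -5939286262066/1431437 ≈ -4.1492e+6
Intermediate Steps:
b(j) = 9/j - j/10 (b(j) = 9/j + j*(-⅒) = 9/j - j/10)
C(a, r) = (666 + a)/(9/r + 9*r/10) (C(a, r) = (a + 666)/(r + (9/r - r/10)) = (666 + a)/(9/r + 9*r/10))
-4149178 - C(l(22, -41), -1692) = -4149178 - 10*(-1692)*(666 + 22)/(9*(10 + (-1692)²)) = -4149178 - 10*(-1692)*688/(9*(10 + 2862864)) = -4149178 - 10*(-1692)*688/(9*2862874) = -4149178 - 1*(-646720/1431437) = -4149178 + 646720/1431437 = -5939286262066/1431437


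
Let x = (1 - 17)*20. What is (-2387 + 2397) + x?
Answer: -310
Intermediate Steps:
x = -320 (x = -16*20 = -320)
(-2387 + 2397) + x = (-2387 + 2397) - 320 = 10 - 320 = -310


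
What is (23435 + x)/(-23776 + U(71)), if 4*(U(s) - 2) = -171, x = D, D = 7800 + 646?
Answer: -127524/95267 ≈ -1.3386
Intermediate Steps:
D = 8446
x = 8446
U(s) = -163/4 (U(s) = 2 + (¼)*(-171) = 2 - 171/4 = -163/4)
(23435 + x)/(-23776 + U(71)) = (23435 + 8446)/(-23776 - 163/4) = 31881/(-95267/4) = 31881*(-4/95267) = -127524/95267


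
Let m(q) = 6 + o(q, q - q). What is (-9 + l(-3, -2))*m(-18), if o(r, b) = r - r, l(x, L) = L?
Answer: -66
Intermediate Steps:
o(r, b) = 0
m(q) = 6 (m(q) = 6 + 0 = 6)
(-9 + l(-3, -2))*m(-18) = (-9 - 2)*6 = -11*6 = -66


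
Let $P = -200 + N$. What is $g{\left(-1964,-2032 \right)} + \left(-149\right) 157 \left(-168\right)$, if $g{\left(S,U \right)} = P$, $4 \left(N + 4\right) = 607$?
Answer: $\frac{15719887}{4} \approx 3.93 \cdot 10^{6}$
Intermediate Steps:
$N = \frac{591}{4}$ ($N = -4 + \frac{1}{4} \cdot 607 = -4 + \frac{607}{4} = \frac{591}{4} \approx 147.75$)
$P = - \frac{209}{4}$ ($P = -200 + \frac{591}{4} = - \frac{209}{4} \approx -52.25$)
$g{\left(S,U \right)} = - \frac{209}{4}$
$g{\left(-1964,-2032 \right)} + \left(-149\right) 157 \left(-168\right) = - \frac{209}{4} + \left(-149\right) 157 \left(-168\right) = - \frac{209}{4} - -3930024 = - \frac{209}{4} + 3930024 = \frac{15719887}{4}$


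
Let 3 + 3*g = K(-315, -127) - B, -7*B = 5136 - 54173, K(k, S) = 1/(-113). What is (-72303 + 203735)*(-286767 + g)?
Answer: -12881118057952/339 ≈ -3.7997e+10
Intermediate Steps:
K(k, S) = -1/113
B = 49037/7 (B = -(5136 - 54173)/7 = -⅐*(-49037) = 49037/7 ≈ 7005.3)
g = -5543561/2373 (g = -1 + (-1/113 - 1*49037/7)/3 = -1 + (-1/113 - 49037/7)/3 = -1 + (⅓)*(-5541188/791) = -1 - 5541188/2373 = -5543561/2373 ≈ -2336.1)
(-72303 + 203735)*(-286767 + g) = (-72303 + 203735)*(-286767 - 5543561/2373) = 131432*(-686041652/2373) = -12881118057952/339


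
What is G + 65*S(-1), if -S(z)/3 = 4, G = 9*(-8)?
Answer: -852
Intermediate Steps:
G = -72
S(z) = -12 (S(z) = -3*4 = -12)
G + 65*S(-1) = -72 + 65*(-12) = -72 - 780 = -852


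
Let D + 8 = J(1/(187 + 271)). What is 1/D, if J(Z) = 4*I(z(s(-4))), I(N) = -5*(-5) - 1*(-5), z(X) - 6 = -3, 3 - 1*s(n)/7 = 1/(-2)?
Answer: 1/112 ≈ 0.0089286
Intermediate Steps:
s(n) = 49/2 (s(n) = 21 - 7/(-2) = 21 - 7*(-½) = 21 + 7/2 = 49/2)
z(X) = 3 (z(X) = 6 - 3 = 3)
I(N) = 30 (I(N) = 25 + 5 = 30)
J(Z) = 120 (J(Z) = 4*30 = 120)
D = 112 (D = -8 + 120 = 112)
1/D = 1/112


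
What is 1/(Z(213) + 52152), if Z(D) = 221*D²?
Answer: 1/10078701 ≈ 9.9219e-8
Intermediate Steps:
1/(Z(213) + 52152) = 1/(221*213² + 52152) = 1/(221*45369 + 52152) = 1/(10026549 + 52152) = 1/10078701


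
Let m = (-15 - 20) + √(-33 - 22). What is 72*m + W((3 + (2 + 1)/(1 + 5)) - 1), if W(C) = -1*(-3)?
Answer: -2517 + 72*I*√55 ≈ -2517.0 + 533.97*I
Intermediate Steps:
W(C) = 3
m = -35 + I*√55 (m = -35 + √(-55) = -35 + I*√55 ≈ -35.0 + 7.4162*I)
72*m + W((3 + (2 + 1)/(1 + 5)) - 1) = 72*(-35 + I*√55) + 3 = (-2520 + 72*I*√55) + 3 = -2517 + 72*I*√55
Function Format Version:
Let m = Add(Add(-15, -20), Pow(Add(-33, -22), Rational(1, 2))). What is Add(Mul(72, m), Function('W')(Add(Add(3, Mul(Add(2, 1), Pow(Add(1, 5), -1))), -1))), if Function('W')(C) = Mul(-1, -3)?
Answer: Add(-2517, Mul(72, I, Pow(55, Rational(1, 2)))) ≈ Add(-2517.0, Mul(533.97, I))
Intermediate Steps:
Function('W')(C) = 3
m = Add(-35, Mul(I, Pow(55, Rational(1, 2)))) (m = Add(-35, Pow(-55, Rational(1, 2))) = Add(-35, Mul(I, Pow(55, Rational(1, 2)))) ≈ Add(-35.000, Mul(7.4162, I)))
Add(Mul(72, m), Function('W')(Add(Add(3, Mul(Add(2, 1), Pow(Add(1, 5), -1))), -1))) = Add(Mul(72, Add(-35, Mul(I, Pow(55, Rational(1, 2))))), 3) = Add(Add(-2520, Mul(72, I, Pow(55, Rational(1, 2)))), 3) = Add(-2517, Mul(72, I, Pow(55, Rational(1, 2))))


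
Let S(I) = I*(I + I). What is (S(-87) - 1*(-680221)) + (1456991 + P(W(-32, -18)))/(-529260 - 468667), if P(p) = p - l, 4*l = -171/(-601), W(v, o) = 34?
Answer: 1668174217298443/2399016508 ≈ 6.9536e+5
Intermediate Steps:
S(I) = 2*I² (S(I) = I*(2*I) = 2*I²)
l = 171/2404 (l = (-171/(-601))/4 = (-171*(-1/601))/4 = (¼)*(171/601) = 171/2404 ≈ 0.071131)
P(p) = -171/2404 + p (P(p) = p - 1*171/2404 = p - 171/2404 = -171/2404 + p)
(S(-87) - 1*(-680221)) + (1456991 + P(W(-32, -18)))/(-529260 - 468667) = (2*(-87)² - 1*(-680221)) + (1456991 + (-171/2404 + 34))/(-529260 - 468667) = (2*7569 + 680221) + (1456991 + 81565/2404)/(-997927) = (15138 + 680221) + (3502687929/2404)*(-1/997927) = 695359 - 3502687929/2399016508 = 1668174217298443/2399016508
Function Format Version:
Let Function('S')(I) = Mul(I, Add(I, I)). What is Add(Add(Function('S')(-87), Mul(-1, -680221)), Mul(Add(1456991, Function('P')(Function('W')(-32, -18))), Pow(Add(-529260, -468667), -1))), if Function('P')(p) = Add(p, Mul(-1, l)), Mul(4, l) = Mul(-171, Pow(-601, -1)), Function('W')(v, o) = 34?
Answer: Rational(1668174217298443, 2399016508) ≈ 6.9536e+5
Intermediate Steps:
Function('S')(I) = Mul(2, Pow(I, 2)) (Function('S')(I) = Mul(I, Mul(2, I)) = Mul(2, Pow(I, 2)))
l = Rational(171, 2404) (l = Mul(Rational(1, 4), Mul(-171, Pow(-601, -1))) = Mul(Rational(1, 4), Mul(-171, Rational(-1, 601))) = Mul(Rational(1, 4), Rational(171, 601)) = Rational(171, 2404) ≈ 0.071131)
Function('P')(p) = Add(Rational(-171, 2404), p) (Function('P')(p) = Add(p, Mul(-1, Rational(171, 2404))) = Add(p, Rational(-171, 2404)) = Add(Rational(-171, 2404), p))
Add(Add(Function('S')(-87), Mul(-1, -680221)), Mul(Add(1456991, Function('P')(Function('W')(-32, -18))), Pow(Add(-529260, -468667), -1))) = Add(Add(Mul(2, Pow(-87, 2)), Mul(-1, -680221)), Mul(Add(1456991, Add(Rational(-171, 2404), 34)), Pow(Add(-529260, -468667), -1))) = Add(Add(Mul(2, 7569), 680221), Mul(Add(1456991, Rational(81565, 2404)), Pow(-997927, -1))) = Add(Add(15138, 680221), Mul(Rational(3502687929, 2404), Rational(-1, 997927))) = Add(695359, Rational(-3502687929, 2399016508)) = Rational(1668174217298443, 2399016508)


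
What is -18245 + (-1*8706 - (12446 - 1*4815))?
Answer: -34582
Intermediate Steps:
-18245 + (-1*8706 - (12446 - 1*4815)) = -18245 + (-8706 - (12446 - 4815)) = -18245 + (-8706 - 1*7631) = -18245 + (-8706 - 7631) = -18245 - 16337 = -34582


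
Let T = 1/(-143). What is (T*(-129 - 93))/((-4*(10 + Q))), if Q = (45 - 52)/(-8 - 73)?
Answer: -8991/233662 ≈ -0.038479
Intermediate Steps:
T = -1/143 ≈ -0.0069930
Q = 7/81 (Q = -7/(-81) = -7*(-1/81) = 7/81 ≈ 0.086420)
(T*(-129 - 93))/((-4*(10 + Q))) = (-(-129 - 93)/143)/((-4*(10 + 7/81))) = (-1/143*(-222))/((-4*817/81)) = 222/(143*(-3268/81)) = (222/143)*(-81/3268) = -8991/233662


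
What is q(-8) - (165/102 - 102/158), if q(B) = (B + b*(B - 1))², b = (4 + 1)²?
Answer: 145817643/2686 ≈ 54288.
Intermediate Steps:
b = 25 (b = 5² = 25)
q(B) = (-25 + 26*B)² (q(B) = (B + 25*(B - 1))² = (B + 25*(-1 + B))² = (B + (-25 + 25*B))² = (-25 + 26*B)²)
q(-8) - (165/102 - 102/158) = (-25 + 26*(-8))² - (165/102 - 102/158) = (-25 - 208)² - (165*(1/102) - 102*1/158) = (-233)² - (55/34 - 51/79) = 54289 - 1*2611/2686 = 54289 - 2611/2686 = 145817643/2686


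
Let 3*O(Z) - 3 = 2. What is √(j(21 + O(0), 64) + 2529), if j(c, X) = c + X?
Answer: √23541/3 ≈ 51.144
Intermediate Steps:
O(Z) = 5/3 (O(Z) = 1 + (⅓)*2 = 1 + ⅔ = 5/3)
j(c, X) = X + c
√(j(21 + O(0), 64) + 2529) = √((64 + (21 + 5/3)) + 2529) = √((64 + 68/3) + 2529) = √(260/3 + 2529) = √(7847/3) = √23541/3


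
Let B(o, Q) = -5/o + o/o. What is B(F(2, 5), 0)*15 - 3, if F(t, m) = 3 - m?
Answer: 99/2 ≈ 49.500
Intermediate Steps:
B(o, Q) = 1 - 5/o (B(o, Q) = -5/o + 1 = 1 - 5/o)
B(F(2, 5), 0)*15 - 3 = ((-5 + (3 - 1*5))/(3 - 1*5))*15 - 3 = ((-5 + (3 - 5))/(3 - 5))*15 - 3 = ((-5 - 2)/(-2))*15 - 3 = -½*(-7)*15 - 3 = (7/2)*15 - 3 = 105/2 - 3 = 99/2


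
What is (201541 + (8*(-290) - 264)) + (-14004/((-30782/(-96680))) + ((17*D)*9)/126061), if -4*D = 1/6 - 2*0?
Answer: 2405439351418635/15521638808 ≈ 1.5497e+5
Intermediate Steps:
D = -1/24 (D = -(1/6 - 2*0)/4 = -(1*(⅙) + 0)/4 = -(⅙ + 0)/4 = -¼*⅙ = -1/24 ≈ -0.041667)
(201541 + (8*(-290) - 264)) + (-14004/((-30782/(-96680))) + ((17*D)*9)/126061) = (201541 + (8*(-290) - 264)) + (-14004/((-30782/(-96680))) + ((17*(-1/24))*9)/126061) = (201541 + (-2320 - 264)) + (-14004/((-30782*(-1/96680))) - 17/24*9*(1/126061)) = (201541 - 2584) + (-14004/15391/48340 - 51/8*1/126061) = 198957 + (-14004*48340/15391 - 51/1008488) = 198957 + (-676953360/15391 - 51/1008488) = 198957 - 682699340904621/15521638808 = 2405439351418635/15521638808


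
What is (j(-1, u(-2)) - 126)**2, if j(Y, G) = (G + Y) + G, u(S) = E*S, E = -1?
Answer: 15129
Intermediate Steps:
u(S) = -S
j(Y, G) = Y + 2*G
(j(-1, u(-2)) - 126)**2 = ((-1 + 2*(-1*(-2))) - 126)**2 = ((-1 + 2*2) - 126)**2 = ((-1 + 4) - 126)**2 = (3 - 126)**2 = (-123)**2 = 15129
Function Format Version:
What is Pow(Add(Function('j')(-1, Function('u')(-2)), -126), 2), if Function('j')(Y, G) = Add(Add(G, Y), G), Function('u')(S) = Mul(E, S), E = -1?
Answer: 15129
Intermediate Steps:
Function('u')(S) = Mul(-1, S)
Function('j')(Y, G) = Add(Y, Mul(2, G))
Pow(Add(Function('j')(-1, Function('u')(-2)), -126), 2) = Pow(Add(Add(-1, Mul(2, Mul(-1, -2))), -126), 2) = Pow(Add(Add(-1, Mul(2, 2)), -126), 2) = Pow(Add(Add(-1, 4), -126), 2) = Pow(Add(3, -126), 2) = Pow(-123, 2) = 15129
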